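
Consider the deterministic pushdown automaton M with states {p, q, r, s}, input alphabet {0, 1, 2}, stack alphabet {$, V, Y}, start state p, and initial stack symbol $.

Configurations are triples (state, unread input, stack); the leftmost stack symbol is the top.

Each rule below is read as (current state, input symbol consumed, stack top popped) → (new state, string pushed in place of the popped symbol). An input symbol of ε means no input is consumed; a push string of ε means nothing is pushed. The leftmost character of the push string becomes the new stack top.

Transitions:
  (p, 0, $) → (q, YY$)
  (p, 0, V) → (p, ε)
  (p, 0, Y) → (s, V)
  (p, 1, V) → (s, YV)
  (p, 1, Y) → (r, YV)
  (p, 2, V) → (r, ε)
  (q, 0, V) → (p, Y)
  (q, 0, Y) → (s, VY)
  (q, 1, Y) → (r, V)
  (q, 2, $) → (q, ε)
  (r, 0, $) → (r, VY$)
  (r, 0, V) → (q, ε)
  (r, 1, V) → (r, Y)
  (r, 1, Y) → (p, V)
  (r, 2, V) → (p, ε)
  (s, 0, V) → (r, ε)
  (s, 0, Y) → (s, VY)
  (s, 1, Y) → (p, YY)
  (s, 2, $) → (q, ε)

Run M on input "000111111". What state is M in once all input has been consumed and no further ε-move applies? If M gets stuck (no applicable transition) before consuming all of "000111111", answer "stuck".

(p, 000111111, $)
  read 0, top $: go to q, push YY$ → (q, 00111111, YY$)
  read 0, top Y: go to s, push VY → (s, 0111111, VYY$)
  read 0, top V: go to r, push ε → (r, 111111, YY$)
  read 1, top Y: go to p, push V → (p, 11111, VY$)
  read 1, top V: go to s, push YV → (s, 1111, YVY$)
  read 1, top Y: go to p, push YY → (p, 111, YYVY$)
  read 1, top Y: go to r, push YV → (r, 11, YVYVY$)
  read 1, top Y: go to p, push V → (p, 1, VVYVY$)
  read 1, top V: go to s, push YV → (s, ε, YVVYVY$)
All input consumed; M is in state s.

s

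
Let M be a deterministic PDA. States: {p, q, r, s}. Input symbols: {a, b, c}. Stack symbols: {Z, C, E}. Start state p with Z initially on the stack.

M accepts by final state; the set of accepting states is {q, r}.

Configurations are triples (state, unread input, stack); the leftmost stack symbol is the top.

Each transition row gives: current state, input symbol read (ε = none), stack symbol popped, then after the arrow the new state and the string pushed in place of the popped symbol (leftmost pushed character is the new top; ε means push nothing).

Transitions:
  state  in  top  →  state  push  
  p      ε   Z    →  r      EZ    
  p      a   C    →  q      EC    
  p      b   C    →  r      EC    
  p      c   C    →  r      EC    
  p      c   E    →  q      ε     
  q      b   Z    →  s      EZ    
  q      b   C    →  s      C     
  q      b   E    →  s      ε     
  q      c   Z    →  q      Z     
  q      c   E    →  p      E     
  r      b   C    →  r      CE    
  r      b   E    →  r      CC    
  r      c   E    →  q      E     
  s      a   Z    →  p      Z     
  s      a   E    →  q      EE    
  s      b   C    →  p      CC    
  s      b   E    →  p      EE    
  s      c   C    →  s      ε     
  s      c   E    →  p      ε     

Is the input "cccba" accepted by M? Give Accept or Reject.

(p, cccba, Z)
  ε-move, top Z: go to r, push EZ → (r, cccba, EZ)
  read c, top E: go to q, push E → (q, ccba, EZ)
  read c, top E: go to p, push E → (p, cba, EZ)
  read c, top E: go to q, push ε → (q, ba, Z)
  read b, top Z: go to s, push EZ → (s, a, EZ)
  read a, top E: go to q, push EE → (q, ε, EEZ)
All input consumed; state q ∈ F.

Accept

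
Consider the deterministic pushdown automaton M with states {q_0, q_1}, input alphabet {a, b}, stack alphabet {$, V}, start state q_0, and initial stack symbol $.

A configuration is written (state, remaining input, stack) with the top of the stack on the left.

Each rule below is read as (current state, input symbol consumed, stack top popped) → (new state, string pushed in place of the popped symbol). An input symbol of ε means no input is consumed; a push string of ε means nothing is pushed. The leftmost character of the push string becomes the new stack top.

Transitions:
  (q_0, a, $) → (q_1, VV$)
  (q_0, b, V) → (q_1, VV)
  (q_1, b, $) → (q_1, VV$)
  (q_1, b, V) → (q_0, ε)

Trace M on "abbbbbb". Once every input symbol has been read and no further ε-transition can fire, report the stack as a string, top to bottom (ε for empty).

(q_0, abbbbbb, $)
  read a, top $: go to q_1, push VV$ → (q_1, bbbbbb, VV$)
  read b, top V: go to q_0, push ε → (q_0, bbbbb, V$)
  read b, top V: go to q_1, push VV → (q_1, bbbb, VV$)
  read b, top V: go to q_0, push ε → (q_0, bbb, V$)
  read b, top V: go to q_1, push VV → (q_1, bb, VV$)
  read b, top V: go to q_0, push ε → (q_0, b, V$)
  read b, top V: go to q_1, push VV → (q_1, ε, VV$)
All input consumed in state q_1 with stack VV$.

VV$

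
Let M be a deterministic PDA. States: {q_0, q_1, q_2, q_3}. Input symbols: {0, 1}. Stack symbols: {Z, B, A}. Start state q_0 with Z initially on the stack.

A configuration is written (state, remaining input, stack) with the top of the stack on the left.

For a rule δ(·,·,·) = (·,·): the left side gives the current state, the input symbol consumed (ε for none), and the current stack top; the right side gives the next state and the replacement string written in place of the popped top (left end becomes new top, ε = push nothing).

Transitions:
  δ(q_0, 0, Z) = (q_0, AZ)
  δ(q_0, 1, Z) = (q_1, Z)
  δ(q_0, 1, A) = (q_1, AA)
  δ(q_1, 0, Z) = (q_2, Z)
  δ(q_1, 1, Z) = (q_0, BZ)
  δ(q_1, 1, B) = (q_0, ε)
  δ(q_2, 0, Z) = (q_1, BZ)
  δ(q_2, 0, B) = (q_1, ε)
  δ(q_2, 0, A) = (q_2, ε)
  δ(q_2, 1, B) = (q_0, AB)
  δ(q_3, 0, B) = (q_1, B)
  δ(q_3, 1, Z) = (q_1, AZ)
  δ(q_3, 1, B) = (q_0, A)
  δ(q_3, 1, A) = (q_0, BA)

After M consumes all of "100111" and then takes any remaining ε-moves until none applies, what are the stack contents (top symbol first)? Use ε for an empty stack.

(q_0, 100111, Z)
  read 1, top Z: go to q_1, push Z → (q_1, 00111, Z)
  read 0, top Z: go to q_2, push Z → (q_2, 0111, Z)
  read 0, top Z: go to q_1, push BZ → (q_1, 111, BZ)
  read 1, top B: go to q_0, push ε → (q_0, 11, Z)
  read 1, top Z: go to q_1, push Z → (q_1, 1, Z)
  read 1, top Z: go to q_0, push BZ → (q_0, ε, BZ)
All input consumed in state q_0 with stack BZ.

BZ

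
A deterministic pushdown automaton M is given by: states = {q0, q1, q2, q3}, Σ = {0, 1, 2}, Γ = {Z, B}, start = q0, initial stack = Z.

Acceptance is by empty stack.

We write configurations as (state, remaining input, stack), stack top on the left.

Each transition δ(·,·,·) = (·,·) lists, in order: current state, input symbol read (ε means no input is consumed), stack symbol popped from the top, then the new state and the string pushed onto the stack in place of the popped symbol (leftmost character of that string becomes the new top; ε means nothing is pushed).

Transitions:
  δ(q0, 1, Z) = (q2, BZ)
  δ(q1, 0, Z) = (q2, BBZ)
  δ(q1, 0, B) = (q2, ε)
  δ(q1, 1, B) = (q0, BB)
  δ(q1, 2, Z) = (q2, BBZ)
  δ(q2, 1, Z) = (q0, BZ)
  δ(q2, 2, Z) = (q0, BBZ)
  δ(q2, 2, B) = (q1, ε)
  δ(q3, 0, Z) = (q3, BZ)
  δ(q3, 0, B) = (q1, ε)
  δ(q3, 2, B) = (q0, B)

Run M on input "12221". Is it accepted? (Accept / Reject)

(q0, 12221, Z)
  read 1, top Z: go to q2, push BZ → (q2, 2221, BZ)
  read 2, top B: go to q1, push ε → (q1, 221, Z)
  read 2, top Z: go to q2, push BBZ → (q2, 21, BBZ)
  read 2, top B: go to q1, push ε → (q1, 1, BZ)
  read 1, top B: go to q0, push BB → (q0, ε, BBZ)
All input consumed; stack is BBZ, not empty, and no further ε-move applies.

Reject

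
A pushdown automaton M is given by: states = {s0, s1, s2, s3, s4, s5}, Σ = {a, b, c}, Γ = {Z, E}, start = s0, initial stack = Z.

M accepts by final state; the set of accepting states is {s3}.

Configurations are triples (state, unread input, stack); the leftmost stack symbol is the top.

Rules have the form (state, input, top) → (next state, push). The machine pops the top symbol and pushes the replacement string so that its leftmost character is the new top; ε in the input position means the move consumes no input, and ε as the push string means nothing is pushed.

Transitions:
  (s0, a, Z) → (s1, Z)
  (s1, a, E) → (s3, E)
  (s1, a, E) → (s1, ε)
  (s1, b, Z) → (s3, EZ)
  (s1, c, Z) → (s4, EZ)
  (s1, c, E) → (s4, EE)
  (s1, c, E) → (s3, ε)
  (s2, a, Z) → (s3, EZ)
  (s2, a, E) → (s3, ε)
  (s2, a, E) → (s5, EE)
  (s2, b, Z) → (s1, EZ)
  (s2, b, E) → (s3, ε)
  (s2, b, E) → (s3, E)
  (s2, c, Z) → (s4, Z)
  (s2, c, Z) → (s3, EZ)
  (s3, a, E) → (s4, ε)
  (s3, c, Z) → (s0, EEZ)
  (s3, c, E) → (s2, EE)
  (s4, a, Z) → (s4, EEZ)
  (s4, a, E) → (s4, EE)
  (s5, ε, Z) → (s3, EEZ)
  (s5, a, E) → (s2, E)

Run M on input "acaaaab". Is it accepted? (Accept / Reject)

Reject

No computation consumes all input and reaches a final state.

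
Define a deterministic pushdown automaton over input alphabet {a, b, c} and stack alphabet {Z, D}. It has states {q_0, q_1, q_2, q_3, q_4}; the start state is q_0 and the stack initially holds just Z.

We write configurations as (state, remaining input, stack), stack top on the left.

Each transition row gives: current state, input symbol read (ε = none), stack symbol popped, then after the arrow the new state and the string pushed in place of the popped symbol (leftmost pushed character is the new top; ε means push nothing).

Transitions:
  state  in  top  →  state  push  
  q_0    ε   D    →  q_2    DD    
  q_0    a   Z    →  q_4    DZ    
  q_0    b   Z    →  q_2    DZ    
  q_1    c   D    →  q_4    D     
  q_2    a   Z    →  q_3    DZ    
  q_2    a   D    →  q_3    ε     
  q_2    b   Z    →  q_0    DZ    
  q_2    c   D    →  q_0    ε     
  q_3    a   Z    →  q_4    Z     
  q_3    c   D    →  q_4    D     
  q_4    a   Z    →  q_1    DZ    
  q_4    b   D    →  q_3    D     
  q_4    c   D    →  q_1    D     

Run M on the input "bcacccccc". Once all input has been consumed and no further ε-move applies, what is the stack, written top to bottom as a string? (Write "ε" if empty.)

(q_0, bcacccccc, Z) ⊢ (q_2, cacccccc, DZ) ⊢ (q_0, acccccc, Z) ⊢ (q_4, cccccc, DZ) ⊢ (q_1, ccccc, DZ) ⊢ (q_4, cccc, DZ) ⊢ (q_1, ccc, DZ) ⊢ (q_4, cc, DZ) ⊢ (q_1, c, DZ) ⊢ (q_4, ε, DZ)
All input consumed in state q_4 with stack DZ.

DZ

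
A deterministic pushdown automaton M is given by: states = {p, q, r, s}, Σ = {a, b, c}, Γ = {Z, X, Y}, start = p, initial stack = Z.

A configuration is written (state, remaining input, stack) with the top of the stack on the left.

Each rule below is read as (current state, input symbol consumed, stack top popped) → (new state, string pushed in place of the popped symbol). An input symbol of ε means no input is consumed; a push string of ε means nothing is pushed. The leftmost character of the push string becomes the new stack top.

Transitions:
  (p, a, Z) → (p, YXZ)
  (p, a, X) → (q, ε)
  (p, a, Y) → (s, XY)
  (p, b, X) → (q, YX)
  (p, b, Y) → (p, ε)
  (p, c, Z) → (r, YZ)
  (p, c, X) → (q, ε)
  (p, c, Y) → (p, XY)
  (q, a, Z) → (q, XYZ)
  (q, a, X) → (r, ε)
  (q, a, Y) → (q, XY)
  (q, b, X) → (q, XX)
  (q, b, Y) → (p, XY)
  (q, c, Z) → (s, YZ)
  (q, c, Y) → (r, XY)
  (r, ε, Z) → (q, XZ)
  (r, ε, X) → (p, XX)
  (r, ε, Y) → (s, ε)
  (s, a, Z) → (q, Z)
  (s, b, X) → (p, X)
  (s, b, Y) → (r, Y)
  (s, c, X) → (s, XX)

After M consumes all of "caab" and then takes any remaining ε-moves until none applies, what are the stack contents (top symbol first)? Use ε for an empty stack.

(p, caab, Z)
  read c, top Z: go to r, push YZ → (r, aab, YZ)
  ε-move, top Y: go to s, push ε → (s, aab, Z)
  read a, top Z: go to q, push Z → (q, ab, Z)
  read a, top Z: go to q, push XYZ → (q, b, XYZ)
  read b, top X: go to q, push XX → (q, ε, XXYZ)
All input consumed in state q with stack XXYZ.

XXYZ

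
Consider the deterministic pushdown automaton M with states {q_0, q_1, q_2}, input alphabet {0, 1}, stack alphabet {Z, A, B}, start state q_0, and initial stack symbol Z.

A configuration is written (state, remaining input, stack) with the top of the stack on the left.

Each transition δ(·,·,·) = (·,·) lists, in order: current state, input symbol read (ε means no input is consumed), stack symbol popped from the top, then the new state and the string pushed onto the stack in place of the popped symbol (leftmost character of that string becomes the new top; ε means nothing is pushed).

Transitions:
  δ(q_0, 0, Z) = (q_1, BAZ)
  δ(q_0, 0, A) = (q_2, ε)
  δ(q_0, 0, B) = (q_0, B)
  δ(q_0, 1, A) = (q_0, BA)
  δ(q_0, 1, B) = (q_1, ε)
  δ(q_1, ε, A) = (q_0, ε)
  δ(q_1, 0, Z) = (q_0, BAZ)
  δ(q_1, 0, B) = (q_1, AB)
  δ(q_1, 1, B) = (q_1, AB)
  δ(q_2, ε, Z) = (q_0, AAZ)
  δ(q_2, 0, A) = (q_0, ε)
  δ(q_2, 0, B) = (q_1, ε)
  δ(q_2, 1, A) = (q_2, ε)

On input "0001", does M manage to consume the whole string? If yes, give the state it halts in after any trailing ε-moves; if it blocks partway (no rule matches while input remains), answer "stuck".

q_0

(q_0, 0001, Z)
  read 0, top Z: go to q_1, push BAZ → (q_1, 001, BAZ)
  read 0, top B: go to q_1, push AB → (q_1, 01, ABAZ)
  ε-move, top A: go to q_0, push ε → (q_0, 01, BAZ)
  read 0, top B: go to q_0, push B → (q_0, 1, BAZ)
  read 1, top B: go to q_1, push ε → (q_1, ε, AZ)
  ε-move, top A: go to q_0, push ε → (q_0, ε, Z)
All input consumed; M is in state q_0.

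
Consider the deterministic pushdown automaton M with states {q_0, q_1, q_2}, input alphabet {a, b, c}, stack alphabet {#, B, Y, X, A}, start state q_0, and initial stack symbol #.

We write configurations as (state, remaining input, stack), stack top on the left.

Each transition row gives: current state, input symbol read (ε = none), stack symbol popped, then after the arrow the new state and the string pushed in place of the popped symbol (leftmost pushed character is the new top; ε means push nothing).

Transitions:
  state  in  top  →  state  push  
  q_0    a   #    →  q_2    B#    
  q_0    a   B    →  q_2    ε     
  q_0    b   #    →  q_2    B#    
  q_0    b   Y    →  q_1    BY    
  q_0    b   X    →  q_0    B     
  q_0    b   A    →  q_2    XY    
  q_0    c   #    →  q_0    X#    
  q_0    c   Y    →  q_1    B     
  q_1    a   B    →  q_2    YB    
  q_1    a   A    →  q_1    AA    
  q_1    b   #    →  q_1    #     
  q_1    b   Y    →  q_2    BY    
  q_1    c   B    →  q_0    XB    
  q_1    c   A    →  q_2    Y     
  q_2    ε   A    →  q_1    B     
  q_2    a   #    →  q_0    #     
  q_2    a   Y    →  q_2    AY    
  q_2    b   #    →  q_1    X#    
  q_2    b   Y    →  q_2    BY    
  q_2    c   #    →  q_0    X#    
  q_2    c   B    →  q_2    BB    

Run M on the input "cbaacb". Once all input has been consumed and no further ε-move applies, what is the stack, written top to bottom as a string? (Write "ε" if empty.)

B#

(q_0, cbaacb, #) ⊢ (q_0, baacb, X#) ⊢ (q_0, aacb, B#) ⊢ (q_2, acb, #) ⊢ (q_0, cb, #) ⊢ (q_0, b, X#) ⊢ (q_0, ε, B#)
All input consumed in state q_0 with stack B#.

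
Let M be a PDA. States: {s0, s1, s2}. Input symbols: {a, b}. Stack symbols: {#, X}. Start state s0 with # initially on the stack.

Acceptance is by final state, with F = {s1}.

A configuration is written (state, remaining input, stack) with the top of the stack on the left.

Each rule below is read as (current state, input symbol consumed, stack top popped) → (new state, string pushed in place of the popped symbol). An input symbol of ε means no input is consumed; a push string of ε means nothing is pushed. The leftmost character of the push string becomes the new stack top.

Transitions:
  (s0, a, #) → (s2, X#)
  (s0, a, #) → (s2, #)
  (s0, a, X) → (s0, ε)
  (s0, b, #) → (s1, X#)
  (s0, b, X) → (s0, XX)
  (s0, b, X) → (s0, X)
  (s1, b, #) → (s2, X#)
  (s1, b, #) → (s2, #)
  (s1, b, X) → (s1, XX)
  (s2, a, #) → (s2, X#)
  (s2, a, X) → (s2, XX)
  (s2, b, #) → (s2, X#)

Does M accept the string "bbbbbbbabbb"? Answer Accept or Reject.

No computation consumes all input and reaches a final state.

Reject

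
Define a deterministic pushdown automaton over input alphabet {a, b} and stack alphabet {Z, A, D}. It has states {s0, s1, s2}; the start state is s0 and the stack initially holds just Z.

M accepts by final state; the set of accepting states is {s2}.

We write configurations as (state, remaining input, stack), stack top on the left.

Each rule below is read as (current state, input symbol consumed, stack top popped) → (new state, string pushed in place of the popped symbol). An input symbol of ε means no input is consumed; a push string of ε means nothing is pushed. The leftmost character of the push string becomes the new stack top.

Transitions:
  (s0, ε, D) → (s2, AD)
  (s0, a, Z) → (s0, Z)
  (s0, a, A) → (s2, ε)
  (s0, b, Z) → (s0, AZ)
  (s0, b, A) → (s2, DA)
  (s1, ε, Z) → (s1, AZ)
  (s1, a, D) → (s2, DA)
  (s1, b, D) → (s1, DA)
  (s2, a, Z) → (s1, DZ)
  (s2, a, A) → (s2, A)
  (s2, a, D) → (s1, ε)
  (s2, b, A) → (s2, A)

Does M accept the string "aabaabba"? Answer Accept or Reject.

(s0, aabaabba, Z) ⊢ (s0, abaabba, Z) ⊢ (s0, baabba, Z) ⊢ (s0, aabba, AZ) ⊢ (s2, abba, Z) ⊢ (s1, bba, DZ) ⊢ (s1, ba, DAZ) ⊢ (s1, a, DAAZ) ⊢ (s2, ε, DAAAZ)
All input consumed; state s2 ∈ F.

Accept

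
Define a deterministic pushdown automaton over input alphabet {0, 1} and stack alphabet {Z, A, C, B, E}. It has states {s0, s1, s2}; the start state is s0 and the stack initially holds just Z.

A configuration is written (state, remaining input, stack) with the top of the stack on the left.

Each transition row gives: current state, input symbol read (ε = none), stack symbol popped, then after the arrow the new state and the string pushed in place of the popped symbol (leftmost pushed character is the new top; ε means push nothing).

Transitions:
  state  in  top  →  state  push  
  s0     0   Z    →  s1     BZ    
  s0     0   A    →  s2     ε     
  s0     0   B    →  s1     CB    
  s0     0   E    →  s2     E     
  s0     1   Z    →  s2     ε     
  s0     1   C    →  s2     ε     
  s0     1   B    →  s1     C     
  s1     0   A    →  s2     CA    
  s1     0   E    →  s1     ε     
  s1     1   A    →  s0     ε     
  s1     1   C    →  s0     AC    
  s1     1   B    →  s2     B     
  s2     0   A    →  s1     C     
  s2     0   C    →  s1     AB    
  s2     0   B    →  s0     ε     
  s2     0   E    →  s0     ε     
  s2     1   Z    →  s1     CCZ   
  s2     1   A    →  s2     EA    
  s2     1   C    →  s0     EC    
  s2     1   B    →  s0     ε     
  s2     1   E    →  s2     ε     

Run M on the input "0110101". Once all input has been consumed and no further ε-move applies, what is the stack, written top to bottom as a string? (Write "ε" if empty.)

(s0, 0110101, Z) ⊢ (s1, 110101, BZ) ⊢ (s2, 10101, BZ) ⊢ (s0, 0101, Z) ⊢ (s1, 101, BZ) ⊢ (s2, 01, BZ) ⊢ (s0, 1, Z) ⊢ (s2, ε, ε)
All input consumed in state s2 with stack ε.

ε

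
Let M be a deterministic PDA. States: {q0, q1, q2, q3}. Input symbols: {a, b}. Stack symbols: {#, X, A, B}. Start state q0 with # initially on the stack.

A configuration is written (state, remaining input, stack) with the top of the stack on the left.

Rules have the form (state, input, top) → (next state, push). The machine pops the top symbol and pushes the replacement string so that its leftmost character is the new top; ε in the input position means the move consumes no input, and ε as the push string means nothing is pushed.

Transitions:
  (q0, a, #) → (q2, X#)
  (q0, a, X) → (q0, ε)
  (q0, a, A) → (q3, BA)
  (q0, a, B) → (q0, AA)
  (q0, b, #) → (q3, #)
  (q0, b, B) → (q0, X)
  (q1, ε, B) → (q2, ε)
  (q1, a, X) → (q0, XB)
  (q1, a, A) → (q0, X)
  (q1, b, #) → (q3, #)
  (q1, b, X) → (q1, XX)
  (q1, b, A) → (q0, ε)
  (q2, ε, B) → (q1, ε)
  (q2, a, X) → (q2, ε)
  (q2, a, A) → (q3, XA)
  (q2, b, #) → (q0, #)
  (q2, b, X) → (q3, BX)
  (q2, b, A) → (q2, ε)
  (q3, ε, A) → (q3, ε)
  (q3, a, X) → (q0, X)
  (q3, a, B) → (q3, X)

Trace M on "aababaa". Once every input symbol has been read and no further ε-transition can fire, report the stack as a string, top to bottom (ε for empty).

(q0, aababaa, #)
  read a, top #: go to q2, push X# → (q2, ababaa, X#)
  read a, top X: go to q2, push ε → (q2, babaa, #)
  read b, top #: go to q0, push # → (q0, abaa, #)
  read a, top #: go to q2, push X# → (q2, baa, X#)
  read b, top X: go to q3, push BX → (q3, aa, BX#)
  read a, top B: go to q3, push X → (q3, a, XX#)
  read a, top X: go to q0, push X → (q0, ε, XX#)
All input consumed in state q0 with stack XX#.

XX#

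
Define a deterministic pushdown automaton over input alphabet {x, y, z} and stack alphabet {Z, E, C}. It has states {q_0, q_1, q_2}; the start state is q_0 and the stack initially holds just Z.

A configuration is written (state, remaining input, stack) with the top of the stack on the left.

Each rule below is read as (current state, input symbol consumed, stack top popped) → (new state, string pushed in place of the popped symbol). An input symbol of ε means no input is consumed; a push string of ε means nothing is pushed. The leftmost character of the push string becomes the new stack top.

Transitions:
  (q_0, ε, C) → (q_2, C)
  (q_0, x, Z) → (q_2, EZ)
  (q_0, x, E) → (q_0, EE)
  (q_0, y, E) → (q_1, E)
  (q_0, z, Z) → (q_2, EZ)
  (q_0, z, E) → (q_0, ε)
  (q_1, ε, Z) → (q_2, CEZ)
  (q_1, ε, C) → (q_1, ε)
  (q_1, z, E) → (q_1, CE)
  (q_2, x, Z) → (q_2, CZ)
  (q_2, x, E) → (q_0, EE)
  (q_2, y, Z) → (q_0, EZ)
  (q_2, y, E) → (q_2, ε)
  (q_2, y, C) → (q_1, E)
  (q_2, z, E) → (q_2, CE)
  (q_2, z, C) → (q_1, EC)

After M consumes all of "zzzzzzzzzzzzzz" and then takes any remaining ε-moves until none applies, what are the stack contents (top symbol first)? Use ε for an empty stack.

ECEZ

(q_0, zzzzzzzzzzzzzz, Z)
  read z, top Z: go to q_2, push EZ → (q_2, zzzzzzzzzzzzz, EZ)
  read z, top E: go to q_2, push CE → (q_2, zzzzzzzzzzzz, CEZ)
  read z, top C: go to q_1, push EC → (q_1, zzzzzzzzzzz, ECEZ)
  read z, top E: go to q_1, push CE → (q_1, zzzzzzzzzz, CECEZ)
  ε-move, top C: go to q_1, push ε → (q_1, zzzzzzzzzz, ECEZ)
  read z, top E: go to q_1, push CE → (q_1, zzzzzzzzz, CECEZ)
  ε-move, top C: go to q_1, push ε → (q_1, zzzzzzzzz, ECEZ)
  read z, top E: go to q_1, push CE → (q_1, zzzzzzzz, CECEZ)
  ε-move, top C: go to q_1, push ε → (q_1, zzzzzzzz, ECEZ)
  read z, top E: go to q_1, push CE → (q_1, zzzzzzz, CECEZ)
  ε-move, top C: go to q_1, push ε → (q_1, zzzzzzz, ECEZ)
  read z, top E: go to q_1, push CE → (q_1, zzzzzz, CECEZ)
  ε-move, top C: go to q_1, push ε → (q_1, zzzzzz, ECEZ)
  read z, top E: go to q_1, push CE → (q_1, zzzzz, CECEZ)
  ε-move, top C: go to q_1, push ε → (q_1, zzzzz, ECEZ)
  read z, top E: go to q_1, push CE → (q_1, zzzz, CECEZ)
  ε-move, top C: go to q_1, push ε → (q_1, zzzz, ECEZ)
  read z, top E: go to q_1, push CE → (q_1, zzz, CECEZ)
  ε-move, top C: go to q_1, push ε → (q_1, zzz, ECEZ)
  read z, top E: go to q_1, push CE → (q_1, zz, CECEZ)
  ε-move, top C: go to q_1, push ε → (q_1, zz, ECEZ)
  read z, top E: go to q_1, push CE → (q_1, z, CECEZ)
  ε-move, top C: go to q_1, push ε → (q_1, z, ECEZ)
  read z, top E: go to q_1, push CE → (q_1, ε, CECEZ)
  ε-move, top C: go to q_1, push ε → (q_1, ε, ECEZ)
All input consumed in state q_1 with stack ECEZ.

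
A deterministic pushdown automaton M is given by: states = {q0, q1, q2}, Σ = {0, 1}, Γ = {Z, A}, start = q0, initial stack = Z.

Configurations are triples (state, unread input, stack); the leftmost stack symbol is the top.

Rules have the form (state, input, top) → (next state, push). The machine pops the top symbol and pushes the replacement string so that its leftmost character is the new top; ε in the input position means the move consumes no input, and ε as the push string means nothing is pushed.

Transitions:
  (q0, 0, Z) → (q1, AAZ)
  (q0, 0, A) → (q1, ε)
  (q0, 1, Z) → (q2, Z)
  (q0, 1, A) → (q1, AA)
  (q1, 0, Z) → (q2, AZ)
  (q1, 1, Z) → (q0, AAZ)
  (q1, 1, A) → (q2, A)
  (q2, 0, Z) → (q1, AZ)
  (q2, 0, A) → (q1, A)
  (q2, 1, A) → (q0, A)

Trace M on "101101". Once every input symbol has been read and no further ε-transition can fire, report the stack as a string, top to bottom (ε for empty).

(q0, 101101, Z)
  read 1, top Z: go to q2, push Z → (q2, 01101, Z)
  read 0, top Z: go to q1, push AZ → (q1, 1101, AZ)
  read 1, top A: go to q2, push A → (q2, 101, AZ)
  read 1, top A: go to q0, push A → (q0, 01, AZ)
  read 0, top A: go to q1, push ε → (q1, 1, Z)
  read 1, top Z: go to q0, push AAZ → (q0, ε, AAZ)
All input consumed in state q0 with stack AAZ.

AAZ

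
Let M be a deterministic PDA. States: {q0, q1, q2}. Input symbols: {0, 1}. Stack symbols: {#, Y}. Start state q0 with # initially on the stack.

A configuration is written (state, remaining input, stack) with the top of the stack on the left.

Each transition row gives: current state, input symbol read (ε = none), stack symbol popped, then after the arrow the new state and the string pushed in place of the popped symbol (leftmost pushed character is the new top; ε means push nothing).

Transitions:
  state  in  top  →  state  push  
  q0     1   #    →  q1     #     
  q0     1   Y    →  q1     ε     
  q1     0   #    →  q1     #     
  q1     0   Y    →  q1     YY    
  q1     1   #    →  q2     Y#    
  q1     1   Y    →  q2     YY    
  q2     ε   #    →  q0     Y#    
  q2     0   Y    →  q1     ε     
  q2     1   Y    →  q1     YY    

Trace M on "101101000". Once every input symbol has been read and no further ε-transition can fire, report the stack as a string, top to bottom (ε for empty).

YYYYY#

(q0, 101101000, #)
  read 1, top #: go to q1, push # → (q1, 01101000, #)
  read 0, top #: go to q1, push # → (q1, 1101000, #)
  read 1, top #: go to q2, push Y# → (q2, 101000, Y#)
  read 1, top Y: go to q1, push YY → (q1, 01000, YY#)
  read 0, top Y: go to q1, push YY → (q1, 1000, YYY#)
  read 1, top Y: go to q2, push YY → (q2, 000, YYYY#)
  read 0, top Y: go to q1, push ε → (q1, 00, YYY#)
  read 0, top Y: go to q1, push YY → (q1, 0, YYYY#)
  read 0, top Y: go to q1, push YY → (q1, ε, YYYYY#)
All input consumed in state q1 with stack YYYYY#.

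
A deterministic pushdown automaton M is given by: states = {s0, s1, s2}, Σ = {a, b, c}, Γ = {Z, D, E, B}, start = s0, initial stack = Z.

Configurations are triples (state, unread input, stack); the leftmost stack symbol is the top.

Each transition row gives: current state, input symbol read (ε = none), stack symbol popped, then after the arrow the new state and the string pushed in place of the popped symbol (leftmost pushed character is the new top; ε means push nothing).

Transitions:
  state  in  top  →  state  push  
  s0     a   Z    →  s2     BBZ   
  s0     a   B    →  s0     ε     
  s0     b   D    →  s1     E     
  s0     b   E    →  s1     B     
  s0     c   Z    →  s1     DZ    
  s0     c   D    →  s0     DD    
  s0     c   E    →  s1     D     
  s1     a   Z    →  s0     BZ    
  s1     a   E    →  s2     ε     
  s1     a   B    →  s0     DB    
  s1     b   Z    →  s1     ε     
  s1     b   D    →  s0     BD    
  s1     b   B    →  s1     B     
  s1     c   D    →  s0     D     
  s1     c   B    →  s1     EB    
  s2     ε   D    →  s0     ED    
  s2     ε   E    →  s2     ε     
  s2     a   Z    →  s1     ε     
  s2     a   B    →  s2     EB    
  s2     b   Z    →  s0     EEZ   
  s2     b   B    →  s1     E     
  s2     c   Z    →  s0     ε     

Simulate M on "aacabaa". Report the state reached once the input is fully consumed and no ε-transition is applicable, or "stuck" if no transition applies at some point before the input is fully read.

(s0, aacabaa, Z) ⊢ (s2, acabaa, BBZ) ⊢ (s2, cabaa, EBBZ) ⊢ (s2, cabaa, BBZ)
No transition for (s2, c, top B); M blocks with input cabaa remaining.

stuck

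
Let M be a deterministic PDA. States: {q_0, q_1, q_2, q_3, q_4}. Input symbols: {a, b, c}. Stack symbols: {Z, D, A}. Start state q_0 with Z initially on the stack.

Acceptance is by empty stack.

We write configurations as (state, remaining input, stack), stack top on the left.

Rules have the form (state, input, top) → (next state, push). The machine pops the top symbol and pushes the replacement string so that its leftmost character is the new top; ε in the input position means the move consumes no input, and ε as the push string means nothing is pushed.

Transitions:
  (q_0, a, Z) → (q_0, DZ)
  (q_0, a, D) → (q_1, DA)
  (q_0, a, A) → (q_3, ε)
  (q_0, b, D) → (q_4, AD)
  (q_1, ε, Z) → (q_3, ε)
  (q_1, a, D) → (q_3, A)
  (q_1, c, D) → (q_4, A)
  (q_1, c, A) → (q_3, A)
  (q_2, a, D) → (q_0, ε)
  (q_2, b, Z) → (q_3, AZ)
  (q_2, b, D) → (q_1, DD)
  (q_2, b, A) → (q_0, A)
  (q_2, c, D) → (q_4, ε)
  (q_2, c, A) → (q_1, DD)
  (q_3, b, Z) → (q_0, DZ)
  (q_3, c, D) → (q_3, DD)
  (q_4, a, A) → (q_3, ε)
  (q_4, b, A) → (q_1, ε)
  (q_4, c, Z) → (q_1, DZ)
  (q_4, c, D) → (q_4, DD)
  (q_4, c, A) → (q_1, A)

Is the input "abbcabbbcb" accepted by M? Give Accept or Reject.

(q_0, abbcabbbcb, Z) ⊢ (q_0, bbcabbbcb, DZ) ⊢ (q_4, bcabbbcb, ADZ) ⊢ (q_1, cabbbcb, DZ) ⊢ (q_4, abbbcb, AZ) ⊢ (q_3, bbbcb, Z) ⊢ (q_0, bbcb, DZ) ⊢ (q_4, bcb, ADZ) ⊢ (q_1, cb, DZ) ⊢ (q_4, b, AZ) ⊢ (q_1, ε, Z) ⊢ (q_3, ε, ε)
All input consumed and the stack is empty.

Accept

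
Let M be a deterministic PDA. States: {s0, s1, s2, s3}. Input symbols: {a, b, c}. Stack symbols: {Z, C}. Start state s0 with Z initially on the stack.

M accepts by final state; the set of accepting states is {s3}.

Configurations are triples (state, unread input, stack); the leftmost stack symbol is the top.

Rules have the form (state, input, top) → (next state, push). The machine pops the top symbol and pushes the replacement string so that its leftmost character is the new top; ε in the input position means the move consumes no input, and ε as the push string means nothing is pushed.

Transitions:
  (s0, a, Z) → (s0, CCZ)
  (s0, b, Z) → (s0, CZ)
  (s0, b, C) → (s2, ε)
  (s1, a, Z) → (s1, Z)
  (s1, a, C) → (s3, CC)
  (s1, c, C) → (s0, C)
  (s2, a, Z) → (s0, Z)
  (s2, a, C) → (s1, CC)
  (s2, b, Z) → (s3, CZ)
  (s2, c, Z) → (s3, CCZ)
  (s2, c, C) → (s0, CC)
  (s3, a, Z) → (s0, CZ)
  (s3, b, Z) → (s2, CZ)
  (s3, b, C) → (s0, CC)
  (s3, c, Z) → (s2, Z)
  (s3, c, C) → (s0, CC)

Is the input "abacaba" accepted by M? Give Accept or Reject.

(s0, abacaba, Z)
  read a, top Z: go to s0, push CCZ → (s0, bacaba, CCZ)
  read b, top C: go to s2, push ε → (s2, acaba, CZ)
  read a, top C: go to s1, push CC → (s1, caba, CCZ)
  read c, top C: go to s0, push C → (s0, aba, CCZ)
No transition applies at (s0, aba, CCZ); input not fully consumed.

Reject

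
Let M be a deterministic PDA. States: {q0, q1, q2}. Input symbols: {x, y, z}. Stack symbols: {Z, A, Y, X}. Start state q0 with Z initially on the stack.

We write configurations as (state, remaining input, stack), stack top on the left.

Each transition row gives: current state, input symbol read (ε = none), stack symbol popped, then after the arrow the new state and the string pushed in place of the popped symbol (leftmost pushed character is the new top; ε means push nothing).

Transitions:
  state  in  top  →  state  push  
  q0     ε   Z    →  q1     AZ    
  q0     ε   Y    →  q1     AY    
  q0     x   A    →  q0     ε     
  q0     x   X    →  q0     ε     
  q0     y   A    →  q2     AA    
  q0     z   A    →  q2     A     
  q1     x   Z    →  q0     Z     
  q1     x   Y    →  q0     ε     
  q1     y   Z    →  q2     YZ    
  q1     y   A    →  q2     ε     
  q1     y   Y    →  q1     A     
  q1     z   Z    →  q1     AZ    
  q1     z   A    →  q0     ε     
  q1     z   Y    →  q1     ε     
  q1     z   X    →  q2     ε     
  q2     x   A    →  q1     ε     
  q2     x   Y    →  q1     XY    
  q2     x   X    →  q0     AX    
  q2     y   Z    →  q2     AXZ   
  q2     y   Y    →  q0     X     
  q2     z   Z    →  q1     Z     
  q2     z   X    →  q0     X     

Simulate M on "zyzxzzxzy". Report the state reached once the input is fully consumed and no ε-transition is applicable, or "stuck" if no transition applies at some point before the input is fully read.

stuck

(q0, zyzxzzxzy, Z) ⊢ (q1, zyzxzzxzy, AZ) ⊢ (q0, yzxzzxzy, Z) ⊢ (q1, yzxzzxzy, AZ) ⊢ (q2, zxzzxzy, Z) ⊢ (q1, xzzxzy, Z) ⊢ (q0, zzxzy, Z) ⊢ (q1, zzxzy, AZ) ⊢ (q0, zxzy, Z) ⊢ (q1, zxzy, AZ) ⊢ (q0, xzy, Z) ⊢ (q1, xzy, AZ)
No transition for (q1, x, top A); M blocks with input xzy remaining.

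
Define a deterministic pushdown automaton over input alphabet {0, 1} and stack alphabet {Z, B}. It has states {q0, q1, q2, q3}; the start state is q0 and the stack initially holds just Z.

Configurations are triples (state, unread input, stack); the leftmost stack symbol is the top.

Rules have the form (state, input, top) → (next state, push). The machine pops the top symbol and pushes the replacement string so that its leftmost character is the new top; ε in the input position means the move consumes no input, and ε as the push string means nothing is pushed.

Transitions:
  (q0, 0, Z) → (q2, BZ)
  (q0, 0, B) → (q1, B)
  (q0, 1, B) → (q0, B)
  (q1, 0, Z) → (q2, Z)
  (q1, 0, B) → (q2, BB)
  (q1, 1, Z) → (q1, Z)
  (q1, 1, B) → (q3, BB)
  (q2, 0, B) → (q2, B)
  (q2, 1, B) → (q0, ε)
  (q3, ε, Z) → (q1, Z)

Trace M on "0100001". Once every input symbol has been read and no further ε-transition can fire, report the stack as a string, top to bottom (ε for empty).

(q0, 0100001, Z)
  read 0, top Z: go to q2, push BZ → (q2, 100001, BZ)
  read 1, top B: go to q0, push ε → (q0, 00001, Z)
  read 0, top Z: go to q2, push BZ → (q2, 0001, BZ)
  read 0, top B: go to q2, push B → (q2, 001, BZ)
  read 0, top B: go to q2, push B → (q2, 01, BZ)
  read 0, top B: go to q2, push B → (q2, 1, BZ)
  read 1, top B: go to q0, push ε → (q0, ε, Z)
All input consumed in state q0 with stack Z.

Z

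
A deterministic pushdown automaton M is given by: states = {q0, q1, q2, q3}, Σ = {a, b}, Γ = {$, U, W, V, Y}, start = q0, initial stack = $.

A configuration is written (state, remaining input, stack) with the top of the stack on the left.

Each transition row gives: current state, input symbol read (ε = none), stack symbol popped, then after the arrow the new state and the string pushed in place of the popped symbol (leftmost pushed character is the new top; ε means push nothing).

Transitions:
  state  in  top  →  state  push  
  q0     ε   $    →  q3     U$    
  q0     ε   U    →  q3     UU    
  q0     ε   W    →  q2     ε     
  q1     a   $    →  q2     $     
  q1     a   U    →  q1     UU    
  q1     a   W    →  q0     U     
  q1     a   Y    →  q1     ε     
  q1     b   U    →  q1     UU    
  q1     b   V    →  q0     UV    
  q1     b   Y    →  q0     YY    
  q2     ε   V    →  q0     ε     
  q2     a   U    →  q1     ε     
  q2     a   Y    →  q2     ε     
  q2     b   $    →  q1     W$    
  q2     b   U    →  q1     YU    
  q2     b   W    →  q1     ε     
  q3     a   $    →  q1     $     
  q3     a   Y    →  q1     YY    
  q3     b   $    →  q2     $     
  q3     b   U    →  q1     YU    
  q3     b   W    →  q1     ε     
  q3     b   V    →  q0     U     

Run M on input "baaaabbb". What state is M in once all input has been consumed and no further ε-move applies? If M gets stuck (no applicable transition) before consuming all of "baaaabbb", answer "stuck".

(q0, baaaabbb, $) ⊢ (q3, baaaabbb, U$) ⊢ (q1, aaaabbb, YU$) ⊢ (q1, aaabbb, U$) ⊢ (q1, aabbb, UU$) ⊢ (q1, abbb, UUU$) ⊢ (q1, bbb, UUUU$) ⊢ (q1, bb, UUUUU$) ⊢ (q1, b, UUUUUU$) ⊢ (q1, ε, UUUUUUU$)
All input consumed; M is in state q1.

q1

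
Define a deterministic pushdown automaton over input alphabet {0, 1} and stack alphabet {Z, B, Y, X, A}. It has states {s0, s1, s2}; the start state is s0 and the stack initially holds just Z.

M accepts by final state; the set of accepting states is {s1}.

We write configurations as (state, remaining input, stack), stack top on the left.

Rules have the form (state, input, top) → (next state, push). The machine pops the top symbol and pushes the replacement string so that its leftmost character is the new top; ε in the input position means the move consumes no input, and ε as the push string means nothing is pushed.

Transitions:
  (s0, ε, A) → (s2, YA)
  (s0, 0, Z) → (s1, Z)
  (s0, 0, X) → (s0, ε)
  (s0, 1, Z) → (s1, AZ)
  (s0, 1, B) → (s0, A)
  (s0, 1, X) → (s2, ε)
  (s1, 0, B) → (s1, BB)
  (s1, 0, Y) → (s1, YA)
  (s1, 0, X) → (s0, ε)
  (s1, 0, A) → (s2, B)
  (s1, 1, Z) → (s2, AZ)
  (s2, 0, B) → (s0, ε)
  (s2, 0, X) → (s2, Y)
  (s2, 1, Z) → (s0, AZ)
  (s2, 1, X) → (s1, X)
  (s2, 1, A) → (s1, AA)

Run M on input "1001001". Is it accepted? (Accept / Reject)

Accept

(s0, 1001001, Z)
  read 1, top Z: go to s1, push AZ → (s1, 001001, AZ)
  read 0, top A: go to s2, push B → (s2, 01001, BZ)
  read 0, top B: go to s0, push ε → (s0, 1001, Z)
  read 1, top Z: go to s1, push AZ → (s1, 001, AZ)
  read 0, top A: go to s2, push B → (s2, 01, BZ)
  read 0, top B: go to s0, push ε → (s0, 1, Z)
  read 1, top Z: go to s1, push AZ → (s1, ε, AZ)
All input consumed; state s1 ∈ F.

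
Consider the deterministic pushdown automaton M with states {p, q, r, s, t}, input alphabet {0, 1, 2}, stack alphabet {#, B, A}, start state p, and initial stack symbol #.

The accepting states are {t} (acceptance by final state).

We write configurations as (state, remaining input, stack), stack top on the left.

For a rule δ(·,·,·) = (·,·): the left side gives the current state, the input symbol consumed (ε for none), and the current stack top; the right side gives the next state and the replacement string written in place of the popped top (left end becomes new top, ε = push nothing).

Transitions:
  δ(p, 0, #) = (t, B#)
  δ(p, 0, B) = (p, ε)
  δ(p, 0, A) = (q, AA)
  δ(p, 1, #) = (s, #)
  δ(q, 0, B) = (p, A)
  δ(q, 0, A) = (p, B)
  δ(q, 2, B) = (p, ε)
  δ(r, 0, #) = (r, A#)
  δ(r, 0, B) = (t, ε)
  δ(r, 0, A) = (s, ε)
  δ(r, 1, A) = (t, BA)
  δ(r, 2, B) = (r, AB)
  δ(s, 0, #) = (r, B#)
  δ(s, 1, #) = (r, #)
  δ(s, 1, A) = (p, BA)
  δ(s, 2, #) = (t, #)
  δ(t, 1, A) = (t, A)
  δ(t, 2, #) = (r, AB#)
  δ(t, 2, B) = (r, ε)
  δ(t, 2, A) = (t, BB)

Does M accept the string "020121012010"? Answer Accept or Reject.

Reject

(p, 020121012010, #) ⊢ (t, 20121012010, B#) ⊢ (r, 0121012010, #) ⊢ (r, 121012010, A#) ⊢ (t, 21012010, BA#) ⊢ (r, 1012010, A#) ⊢ (t, 012010, BA#)
No transition applies at (t, 012010, BA#); input not fully consumed.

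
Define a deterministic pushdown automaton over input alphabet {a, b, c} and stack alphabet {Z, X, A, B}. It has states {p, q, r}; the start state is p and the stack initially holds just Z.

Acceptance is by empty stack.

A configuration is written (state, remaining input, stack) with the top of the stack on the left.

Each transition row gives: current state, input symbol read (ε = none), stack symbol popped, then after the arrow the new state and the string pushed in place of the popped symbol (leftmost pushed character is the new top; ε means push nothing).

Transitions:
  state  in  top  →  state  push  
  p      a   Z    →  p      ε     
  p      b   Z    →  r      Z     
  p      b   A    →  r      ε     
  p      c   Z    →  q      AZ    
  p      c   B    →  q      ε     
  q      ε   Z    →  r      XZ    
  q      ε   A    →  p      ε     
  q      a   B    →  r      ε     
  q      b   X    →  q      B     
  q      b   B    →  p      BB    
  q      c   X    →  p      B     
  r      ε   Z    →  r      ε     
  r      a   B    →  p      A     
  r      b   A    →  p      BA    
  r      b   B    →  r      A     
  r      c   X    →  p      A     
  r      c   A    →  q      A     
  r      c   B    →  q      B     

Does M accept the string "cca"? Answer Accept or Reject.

(p, cca, Z)
  read c, top Z: go to q, push AZ → (q, ca, AZ)
  ε-move, top A: go to p, push ε → (p, ca, Z)
  read c, top Z: go to q, push AZ → (q, a, AZ)
  ε-move, top A: go to p, push ε → (p, a, Z)
  read a, top Z: go to p, push ε → (p, ε, ε)
All input consumed and the stack is empty.

Accept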